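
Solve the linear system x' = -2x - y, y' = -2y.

Coefficient matrix A = [[-2, -1], [0, -2]].
Characteristic polynomial det(A - λI) = λ^2 + 4λ + 4 = 0.
Single eigenvalue λ = -2 with algebraic multiplicity 2.
Eigenvector v = (1,0); generalized eigenvector w with (A-λI)w=v is (2,-1).
General solution: e^(-2t)[K_1·v + K_2·(t·v + w)].

x(t) = K_1e^(-2t) + K_2te^(-2t) + 2K_2e^(-2t), y(t) = -K_2e^(-2t)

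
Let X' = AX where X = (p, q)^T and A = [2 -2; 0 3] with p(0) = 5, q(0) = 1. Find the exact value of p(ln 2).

12

A = [[2,-2],[0,3]]; eigenvalues λ = 3, 2.
Eigenvectors: (-2,1) for λ=3, (-1,0) for λ=2.
From the initial condition, c_1 = 1, c_2 = -7.
p(ln 2) = (1)(2^3)(-2) + (-7)(2^2)(-1) = 12.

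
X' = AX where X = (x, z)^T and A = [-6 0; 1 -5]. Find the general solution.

x(t) = c_2e^(-6t), z(t) = -c_1e^(-5t) - c_2e^(-6t)

Coefficient matrix A = [[-6, 0], [1, -5]].
Characteristic polynomial det(A - λI) = λ^2 + 11λ + 30 = 0.
Eigenvalues λ = -5, -6.
For λ=-5: (A-λI) row 1 is [-1, 0], so an eigenvector is (0, -1).
For λ=-6: (A-λI) row 2 is [1, 1], so an eigenvector is (1, -1).
General solution: c_1e^(-5t)(0,-1) + c_2e^(-6t)(1,-1).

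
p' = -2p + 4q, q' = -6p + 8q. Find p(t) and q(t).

Coefficient matrix A = [[-2, 4], [-6, 8]].
Characteristic polynomial det(A - λI) = λ^2 - 6λ + 8 = 0.
Eigenvalues λ = 4, 2.
For λ=4: (A-λI) row 1 is [-6, 4], so an eigenvector is (2, 3).
For λ=2: (A-λI) row 1 is [-4, 4], so an eigenvector is (1, 1).
General solution: C_1e^(4t)(2,3) + C_2e^(2t)(1,1).

p(t) = 2C_1e^(4t) + C_2e^(2t), q(t) = 3C_1e^(4t) + C_2e^(2t)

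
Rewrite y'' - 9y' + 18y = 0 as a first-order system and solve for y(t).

y(t) = c_1e^(3t) + c_2e^(6t)

Let x_1 = y, x_2 = y'. Then x_1' = x_2 and x_2' = -18x_1 + 9x_2.
A = [[0,1],[-18,9]]; det(A-λI) = λ^2 - 9λ + 18.
Eigenvalues λ = 3, 6 with eigenvectors (1,3), (1,6).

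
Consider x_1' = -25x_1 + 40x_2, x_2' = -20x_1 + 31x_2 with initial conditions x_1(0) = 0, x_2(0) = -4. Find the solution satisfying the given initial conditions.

Coefficient matrix A = [[-25, 40], [-20, 31]].
Characteristic polynomial det(A - λI) = λ^2 - 6λ + 25 = 0.
Eigenvalues λ = 3 ± 4i (complex conjugate pair).
For λ=3+4i: an eigenvector is (3,2) - i(-1,-1) = (3 + i, 2 + i).
A real fundamental pair from Re and Im of e^((3+4i)t)v: X_1 = e^(3t)(cos(4t)·(3,2) + sin(4t)·(-1,-1)), X_2 = e^(3t)(sin(4t)·(3,2) - cos(4t)·(-1,-1)).
General solution: K_1X_1 + K_2X_2.
Applying x_1(0)=0, x_2(0)=-4 gives K_1=4, K_2=-12.

x_1(t) = -40e^(3t)sin(4t), x_2(t) = -28e^(3t)sin(4t) - 4e^(3t)cos(4t)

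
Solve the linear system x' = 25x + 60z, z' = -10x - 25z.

x(t) = 3c_1e^(5t) + 2c_2e^(-5t), z(t) = -c_1e^(5t) - c_2e^(-5t)

Coefficient matrix A = [[25, 60], [-10, -25]].
Characteristic polynomial det(A - λI) = λ^2 - 25 = 0.
Eigenvalues λ = 5, -5.
For λ=5: (A-λI) row 1 is [20, 60], so an eigenvector is (3, -1).
For λ=-5: (A-λI) row 1 is [30, 60], so an eigenvector is (2, -1).
General solution: c_1e^(5t)(3,-1) + c_2e^(-5t)(2,-1).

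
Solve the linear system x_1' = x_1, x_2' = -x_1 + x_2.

x_1(t) = K_2e^(t), x_2(t) = -K_1e^(t) - K_2te^(t)

Coefficient matrix A = [[1, 0], [-1, 1]].
Characteristic polynomial det(A - λI) = λ^2 - 2λ + 1 = 0.
Single eigenvalue λ = 1 with algebraic multiplicity 2.
Eigenvector v = (0,-1); generalized eigenvector w with (A-λI)w=v is (1,0).
General solution: e^(t)[K_1·v + K_2·(t·v + w)].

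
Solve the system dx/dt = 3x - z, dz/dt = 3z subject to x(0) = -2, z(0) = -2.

x(t) = 2te^(3t) - 2e^(3t), z(t) = -2e^(3t)

Coefficient matrix A = [[3, -1], [0, 3]].
Characteristic polynomial det(A - λI) = λ^2 - 6λ + 9 = 0.
Single eigenvalue λ = 3 with algebraic multiplicity 2.
Eigenvector v = (1,0); generalized eigenvector w with (A-λI)w=v is (-2,-1).
General solution: e^(3t)[C_1·v + C_2·(t·v + w)].
Applying x(0)=-2, z(0)=-2 gives C_1=2, C_2=2.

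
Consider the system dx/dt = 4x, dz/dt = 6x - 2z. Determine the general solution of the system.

Coefficient matrix A = [[4, 0], [6, -2]].
Characteristic polynomial det(A - λI) = λ^2 - 2λ - 8 = 0.
Eigenvalues λ = 4, -2.
For λ=4: (A-λI) row 2 is [6, -6], so an eigenvector is (1, 1).
For λ=-2: (A-λI) row 1 is [6, 0], so an eigenvector is (0, -1).
General solution: c_1e^(4t)(1,1) + c_2e^(-2t)(0,-1).

x(t) = c_1e^(4t), z(t) = c_1e^(4t) - c_2e^(-2t)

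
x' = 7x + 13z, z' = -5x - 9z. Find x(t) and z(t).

Coefficient matrix A = [[7, 13], [-5, -9]].
Characteristic polynomial det(A - λI) = λ^2 + 2λ + 2 = 0.
Eigenvalues λ = -1 ± i (complex conjugate pair).
For λ=-1+i: an eigenvector is (2,-1) - i(3,-2) = (2 - 3i, -1 + 2i).
A real fundamental pair from Re and Im of e^((-1+i)t)v: X_1 = e^(-t)(cos(t)·(2,-1) + sin(t)·(3,-2)), X_2 = e^(-t)(sin(t)·(2,-1) - cos(t)·(3,-2)).
General solution: K_1X_1 + K_2X_2.

x(t) = 3K_1e^(-t)sin(t) + 2K_1e^(-t)cos(t) + 2K_2e^(-t)sin(t) - 3K_2e^(-t)cos(t), z(t) = -2K_1e^(-t)sin(t) - K_1e^(-t)cos(t) - K_2e^(-t)sin(t) + 2K_2e^(-t)cos(t)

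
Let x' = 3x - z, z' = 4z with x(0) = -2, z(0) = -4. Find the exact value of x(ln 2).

A = [[3,-1],[0,4]]; eigenvalues λ = 4, 3.
Eigenvectors: (-1,1) for λ=4, (1,0) for λ=3.
From the initial condition, c_1 = -4, c_2 = -6.
x(ln 2) = (-4)(2^4)(-1) + (-6)(2^3)(1) = 16.

16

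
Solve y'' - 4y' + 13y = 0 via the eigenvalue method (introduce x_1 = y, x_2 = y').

y(t) = c_1e^(2t)cos(3t) + c_2e^(2t)sin(3t)

Let x_1 = y, x_2 = y'. Then x_1' = x_2 and x_2' = -13x_1 + 4x_2.
A = [[0,1],[-13,4]]; det(A-λI) = λ^2 - 4λ + 13.
Eigenvalues λ = 2 ± 3i.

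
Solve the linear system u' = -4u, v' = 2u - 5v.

Coefficient matrix A = [[-4, 0], [2, -5]].
Characteristic polynomial det(A - λI) = λ^2 + 9λ + 20 = 0.
Eigenvalues λ = -5, -4.
For λ=-5: (A-λI) row 1 is [1, 0], so an eigenvector is (0, 1).
For λ=-4: (A-λI) row 2 is [2, -1], so an eigenvector is (1, 2).
General solution: K_1e^(-5t)(0,1) + K_2e^(-4t)(1,2).

u(t) = K_2e^(-4t), v(t) = K_1e^(-5t) + 2K_2e^(-4t)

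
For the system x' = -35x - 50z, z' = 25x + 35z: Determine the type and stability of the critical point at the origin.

A = [[-35,-50],[25,35]]; det(A-λI) = λ^2 + 25.
λ = 0 ± 5i: zero real part.

center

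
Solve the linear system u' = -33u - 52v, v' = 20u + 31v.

u(t) = 3K_1e^(-t)sin(4t) - 2K_1e^(-t)cos(4t) - 2K_2e^(-t)sin(4t) - 3K_2e^(-t)cos(4t), v(t) = -2K_1e^(-t)sin(4t) + K_1e^(-t)cos(4t) + K_2e^(-t)sin(4t) + 2K_2e^(-t)cos(4t)

Coefficient matrix A = [[-33, -52], [20, 31]].
Characteristic polynomial det(A - λI) = λ^2 + 2λ + 17 = 0.
Eigenvalues λ = -1 ± 4i (complex conjugate pair).
For λ=-1+4i: an eigenvector is (-2,1) - i(3,-2) = (-2 - 3i, 1 + 2i).
A real fundamental pair from Re and Im of e^((-1+4i)t)v: X_1 = e^(-t)(cos(4t)·(-2,1) + sin(4t)·(3,-2)), X_2 = e^(-t)(sin(4t)·(-2,1) - cos(4t)·(3,-2)).
General solution: K_1X_1 + K_2X_2.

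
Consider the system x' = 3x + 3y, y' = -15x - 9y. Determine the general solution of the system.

Coefficient matrix A = [[3, 3], [-15, -9]].
Characteristic polynomial det(A - λI) = λ^2 + 6λ + 18 = 0.
Eigenvalues λ = -3 ± 3i (complex conjugate pair).
For λ=-3+3i: an eigenvector is (1,-2) - i(0,-1) = (1, -2 + i).
A real fundamental pair from Re and Im of e^((-3+3i)t)v: X_1 = e^(-3t)(cos(3t)·(1,-2) + sin(3t)·(0,-1)), X_2 = e^(-3t)(sin(3t)·(1,-2) - cos(3t)·(0,-1)).
General solution: c_1X_1 + c_2X_2.

x(t) = c_1e^(-3t)cos(3t) + c_2e^(-3t)sin(3t), y(t) = -c_1e^(-3t)sin(3t) - 2c_1e^(-3t)cos(3t) - 2c_2e^(-3t)sin(3t) + c_2e^(-3t)cos(3t)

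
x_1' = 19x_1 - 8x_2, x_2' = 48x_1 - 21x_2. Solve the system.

x_1(t) = -K_1e^(3t) - K_2e^(-5t), x_2(t) = -2K_1e^(3t) - 3K_2e^(-5t)

Coefficient matrix A = [[19, -8], [48, -21]].
Characteristic polynomial det(A - λI) = λ^2 + 2λ - 15 = 0.
Eigenvalues λ = 3, -5.
For λ=3: (A-λI) row 1 is [16, -8], so an eigenvector is (-1, -2).
For λ=-5: (A-λI) row 1 is [24, -8], so an eigenvector is (-1, -3).
General solution: K_1e^(3t)(-1,-2) + K_2e^(-5t)(-1,-3).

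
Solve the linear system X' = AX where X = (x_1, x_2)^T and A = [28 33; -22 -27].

Coefficient matrix A = [[28, 33], [-22, -27]].
Characteristic polynomial det(A - λI) = λ^2 - λ - 30 = 0.
Eigenvalues λ = 6, -5.
For λ=6: (A-λI) row 1 is [22, 33], so an eigenvector is (-3, 2).
For λ=-5: (A-λI) row 1 is [33, 33], so an eigenvector is (-1, 1).
General solution: c_1e^(6t)(-3,2) + c_2e^(-5t)(-1,1).

x_1(t) = -3c_1e^(6t) - c_2e^(-5t), x_2(t) = 2c_1e^(6t) + c_2e^(-5t)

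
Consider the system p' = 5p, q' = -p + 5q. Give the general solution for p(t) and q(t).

p(t) = -c_2e^(5t), q(t) = c_1e^(5t) + c_2te^(5t) - 3c_2e^(5t)

Coefficient matrix A = [[5, 0], [-1, 5]].
Characteristic polynomial det(A - λI) = λ^2 - 10λ + 25 = 0.
Single eigenvalue λ = 5 with algebraic multiplicity 2.
Eigenvector v = (0,1); generalized eigenvector w with (A-λI)w=v is (-1,-3).
General solution: e^(5t)[c_1·v + c_2·(t·v + w)].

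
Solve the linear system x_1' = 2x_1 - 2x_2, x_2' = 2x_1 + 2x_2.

x_1(t) = K_1e^(2t)sin(2t) - K_2e^(2t)cos(2t), x_2(t) = -K_1e^(2t)cos(2t) - K_2e^(2t)sin(2t)

Coefficient matrix A = [[2, -2], [2, 2]].
Characteristic polynomial det(A - λI) = λ^2 - 4λ + 8 = 0.
Eigenvalues λ = 2 ± 2i (complex conjugate pair).
For λ=2+2i: an eigenvector is (0,-1) - i(1,0) = (0 - i, -1).
A real fundamental pair from Re and Im of e^((2+2i)t)v: X_1 = e^(2t)(cos(2t)·(0,-1) + sin(2t)·(1,0)), X_2 = e^(2t)(sin(2t)·(0,-1) - cos(2t)·(1,0)).
General solution: K_1X_1 + K_2X_2.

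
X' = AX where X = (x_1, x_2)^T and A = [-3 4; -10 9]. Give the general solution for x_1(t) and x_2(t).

Coefficient matrix A = [[-3, 4], [-10, 9]].
Characteristic polynomial det(A - λI) = λ^2 - 6λ + 13 = 0.
Eigenvalues λ = 3 ± 2i (complex conjugate pair).
For λ=3+2i: an eigenvector is (1,2) - i(1,1) = (1 - i, 2 - i).
A real fundamental pair from Re and Im of e^((3+2i)t)v: X_1 = e^(3t)(cos(2t)·(1,2) + sin(2t)·(1,1)), X_2 = e^(3t)(sin(2t)·(1,2) - cos(2t)·(1,1)).
General solution: C_1X_1 + C_2X_2.

x_1(t) = C_1e^(3t)sin(2t) + C_1e^(3t)cos(2t) + C_2e^(3t)sin(2t) - C_2e^(3t)cos(2t), x_2(t) = C_1e^(3t)sin(2t) + 2C_1e^(3t)cos(2t) + 2C_2e^(3t)sin(2t) - C_2e^(3t)cos(2t)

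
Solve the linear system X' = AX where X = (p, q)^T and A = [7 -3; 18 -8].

p(t) = -C_1e^(t) + C_2e^(-2t), q(t) = -2C_1e^(t) + 3C_2e^(-2t)

Coefficient matrix A = [[7, -3], [18, -8]].
Characteristic polynomial det(A - λI) = λ^2 + λ - 2 = 0.
Eigenvalues λ = 1, -2.
For λ=1: (A-λI) row 1 is [6, -3], so an eigenvector is (-1, -2).
For λ=-2: (A-λI) row 1 is [9, -3], so an eigenvector is (1, 3).
General solution: C_1e^(t)(-1,-2) + C_2e^(-2t)(1,3).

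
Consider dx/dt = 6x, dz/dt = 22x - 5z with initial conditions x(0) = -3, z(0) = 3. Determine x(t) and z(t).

Coefficient matrix A = [[6, 0], [22, -5]].
Characteristic polynomial det(A - λI) = λ^2 - λ - 30 = 0.
Eigenvalues λ = -5, 6.
For λ=-5: (A-λI) row 1 is [11, 0], so an eigenvector is (0, 1).
For λ=6: (A-λI) row 2 is [22, -11], so an eigenvector is (1, 2).
General solution: C_1e^(-5t)(0,1) + C_2e^(6t)(1,2).
Applying x(0)=-3, z(0)=3 gives C_1=9, C_2=-3.

x(t) = -3e^(6t), z(t) = -6e^(6t) + 9e^(-5t)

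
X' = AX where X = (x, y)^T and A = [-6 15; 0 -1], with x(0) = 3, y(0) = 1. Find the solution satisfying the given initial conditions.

x(t) = 3e^(-t), y(t) = e^(-t)

Coefficient matrix A = [[-6, 15], [0, -1]].
Characteristic polynomial det(A - λI) = λ^2 + 7λ + 6 = 0.
Eigenvalues λ = -6, -1.
For λ=-6: (A-λI) row 1 is [0, 15], so an eigenvector is (1, 0).
For λ=-1: (A-λI) row 1 is [-5, 15], so an eigenvector is (-3, -1).
General solution: c_1e^(-6t)(1,0) + c_2e^(-t)(-3,-1).
Applying x(0)=3, y(0)=1 gives c_1=0, c_2=-1.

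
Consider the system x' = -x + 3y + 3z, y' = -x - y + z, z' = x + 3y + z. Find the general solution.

Coefficient matrix A = [[-1, 3, 3], [-1, -1, 1], [1, 3, 1]].
det(A - λI) = 0 gives eigenvalues λ = -1, 2, -2.
For λ=-1: eigenvector (1,-1,1).
For λ=2: eigenvector (1,0,1).
For λ=-2: eigenvector (0,1,-1).
General solution: K_1e^(-t)(1,-1,1) + K_2e^(2t)(1,0,1) + K_3e^(-2t)(0,1,-1).

x(t) = K_1e^(-t) + K_2e^(2t), y(t) = -K_1e^(-t) + K_3e^(-2t), z(t) = K_1e^(-t) + K_2e^(2t) - K_3e^(-2t)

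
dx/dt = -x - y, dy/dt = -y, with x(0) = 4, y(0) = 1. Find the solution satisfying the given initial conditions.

Coefficient matrix A = [[-1, -1], [0, -1]].
Characteristic polynomial det(A - λI) = λ^2 + 2λ + 1 = 0.
Single eigenvalue λ = -1 with algebraic multiplicity 2.
Eigenvector v = (-1,0); generalized eigenvector w with (A-λI)w=v is (-1,1).
General solution: e^(-t)[K_1·v + K_2·(t·v + w)].
Applying x(0)=4, y(0)=1 gives K_1=-5, K_2=1.

x(t) = -te^(-t) + 4e^(-t), y(t) = e^(-t)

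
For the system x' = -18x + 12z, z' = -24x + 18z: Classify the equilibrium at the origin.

A = [[-18,12],[-24,18]]; det(A-λI) = λ^2 - 36.
λ = 6, -6: opposite signs.

saddle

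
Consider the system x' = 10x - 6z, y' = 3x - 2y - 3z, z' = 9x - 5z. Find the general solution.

Coefficient matrix A = [[10, 0, -6], [3, -2, -3], [9, 0, -5]].
det(A - λI) = 0 gives eigenvalues λ = 4, -2, 1.
For λ=4: eigenvector (-1,0,-1).
For λ=-2: eigenvector (0,1,0).
For λ=1: eigenvector (2,-1,3).
General solution: c_1e^(4t)(-1,0,-1) + c_2e^(-2t)(0,1,0) + c_3e^(t)(2,-1,3).

x(t) = -c_1e^(4t) + 2c_3e^(t), y(t) = c_2e^(-2t) - c_3e^(t), z(t) = -c_1e^(4t) + 3c_3e^(t)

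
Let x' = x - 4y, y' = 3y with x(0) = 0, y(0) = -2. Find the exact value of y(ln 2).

A = [[1,-4],[0,3]]; eigenvalues λ = 1, 3.
Eigenvectors: (1,0) for λ=1, (-2,1) for λ=3.
From the initial condition, c_1 = -4, c_2 = -2.
y(ln 2) = (-4)(2^1)(0) + (-2)(2^3)(1) = -16.

-16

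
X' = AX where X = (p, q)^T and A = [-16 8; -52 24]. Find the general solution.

Coefficient matrix A = [[-16, 8], [-52, 24]].
Characteristic polynomial det(A - λI) = λ^2 - 8λ + 32 = 0.
Eigenvalues λ = 4 ± 4i (complex conjugate pair).
For λ=4+4i: an eigenvector is (-1,-3) - i(-1,-2) = (-1 + i, -3 + 2i).
A real fundamental pair from Re and Im of e^((4+4i)t)v: X_1 = e^(4t)(cos(4t)·(-1,-3) + sin(4t)·(-1,-2)), X_2 = e^(4t)(sin(4t)·(-1,-3) - cos(4t)·(-1,-2)).
General solution: K_1X_1 + K_2X_2.

p(t) = -K_1e^(4t)sin(4t) - K_1e^(4t)cos(4t) - K_2e^(4t)sin(4t) + K_2e^(4t)cos(4t), q(t) = -2K_1e^(4t)sin(4t) - 3K_1e^(4t)cos(4t) - 3K_2e^(4t)sin(4t) + 2K_2e^(4t)cos(4t)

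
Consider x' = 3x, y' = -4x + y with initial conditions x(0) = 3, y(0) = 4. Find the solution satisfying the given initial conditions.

x(t) = 3e^(3t), y(t) = -6e^(3t) + 10e^(t)

Coefficient matrix A = [[3, 0], [-4, 1]].
Characteristic polynomial det(A - λI) = λ^2 - 4λ + 3 = 0.
Eigenvalues λ = 3, 1.
For λ=3: (A-λI) row 2 is [-4, -2], so an eigenvector is (-1, 2).
For λ=1: (A-λI) row 1 is [2, 0], so an eigenvector is (0, -1).
General solution: C_1e^(3t)(-1,2) + C_2e^(t)(0,-1).
Applying x(0)=3, y(0)=4 gives C_1=-3, C_2=-10.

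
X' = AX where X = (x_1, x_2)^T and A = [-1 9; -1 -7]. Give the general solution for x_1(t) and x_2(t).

x_1(t) = -3C_1e^(-4t) - 3C_2te^(-4t) + 2C_2e^(-4t), x_2(t) = C_1e^(-4t) + C_2te^(-4t) - C_2e^(-4t)

Coefficient matrix A = [[-1, 9], [-1, -7]].
Characteristic polynomial det(A - λI) = λ^2 + 8λ + 16 = 0.
Single eigenvalue λ = -4 with algebraic multiplicity 2.
Eigenvector v = (-3,1); generalized eigenvector w with (A-λI)w=v is (2,-1).
General solution: e^(-4t)[C_1·v + C_2·(t·v + w)].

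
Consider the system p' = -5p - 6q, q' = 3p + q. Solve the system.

p(t) = -c_1e^(-2t)sin(3t) + c_1e^(-2t)cos(3t) + c_2e^(-2t)sin(3t) + c_2e^(-2t)cos(3t), q(t) = c_1e^(-2t)sin(3t) - c_2e^(-2t)cos(3t)

Coefficient matrix A = [[-5, -6], [3, 1]].
Characteristic polynomial det(A - λI) = λ^2 + 4λ + 13 = 0.
Eigenvalues λ = -2 ± 3i (complex conjugate pair).
For λ=-2+3i: an eigenvector is (1,0) - i(-1,1) = (1 + i, 0 - i).
A real fundamental pair from Re and Im of e^((-2+3i)t)v: X_1 = e^(-2t)(cos(3t)·(1,0) + sin(3t)·(-1,1)), X_2 = e^(-2t)(sin(3t)·(1,0) - cos(3t)·(-1,1)).
General solution: c_1X_1 + c_2X_2.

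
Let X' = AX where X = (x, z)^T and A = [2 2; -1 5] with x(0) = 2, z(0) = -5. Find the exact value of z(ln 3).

-783

A = [[2,2],[-1,5]]; eigenvalues λ = 3, 4.
Eigenvectors: (2,1) for λ=3, (-1,-1) for λ=4.
From the initial condition, c_1 = 7, c_2 = 12.
z(ln 3) = (7)(3^3)(1) + (12)(3^4)(-1) = -783.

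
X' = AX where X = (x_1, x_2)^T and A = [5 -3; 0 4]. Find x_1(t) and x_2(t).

Coefficient matrix A = [[5, -3], [0, 4]].
Characteristic polynomial det(A - λI) = λ^2 - 9λ + 20 = 0.
Eigenvalues λ = 5, 4.
For λ=5: (A-λI) row 1 is [0, -3], so an eigenvector is (-1, 0).
For λ=4: (A-λI) row 1 is [1, -3], so an eigenvector is (-3, -1).
General solution: c_1e^(5t)(-1,0) + c_2e^(4t)(-3,-1).

x_1(t) = -c_1e^(5t) - 3c_2e^(4t), x_2(t) = -c_2e^(4t)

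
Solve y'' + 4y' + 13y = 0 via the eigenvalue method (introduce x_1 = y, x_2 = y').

y(t) = c_1e^(-2t)cos(3t) + c_2e^(-2t)sin(3t)

Let x_1 = y, x_2 = y'. Then x_1' = x_2 and x_2' = -13x_1 - 4x_2.
A = [[0,1],[-13,-4]]; det(A-λI) = λ^2 + 4λ + 13.
Eigenvalues λ = -2 ± 3i.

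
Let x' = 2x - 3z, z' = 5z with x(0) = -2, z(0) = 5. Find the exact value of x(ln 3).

A = [[2,-3],[0,5]]; eigenvalues λ = 2, 5.
Eigenvectors: (1,0) for λ=2, (1,-1) for λ=5.
From the initial condition, c_1 = 3, c_2 = -5.
x(ln 3) = (3)(3^2)(1) + (-5)(3^5)(1) = -1188.

-1188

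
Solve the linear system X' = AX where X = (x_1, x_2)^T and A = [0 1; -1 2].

Coefficient matrix A = [[0, 1], [-1, 2]].
Characteristic polynomial det(A - λI) = λ^2 - 2λ + 1 = 0.
Single eigenvalue λ = 1 with algebraic multiplicity 2.
Eigenvector v = (1,1); generalized eigenvector w with (A-λI)w=v is (1,2).
General solution: e^(t)[c_1·v + c_2·(t·v + w)].

x_1(t) = c_1e^(t) + c_2te^(t) + c_2e^(t), x_2(t) = c_1e^(t) + c_2te^(t) + 2c_2e^(t)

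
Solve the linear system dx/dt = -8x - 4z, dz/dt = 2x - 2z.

Coefficient matrix A = [[-8, -4], [2, -2]].
Characteristic polynomial det(A - λI) = λ^2 + 10λ + 24 = 0.
Eigenvalues λ = -6, -4.
For λ=-6: (A-λI) row 1 is [-2, -4], so an eigenvector is (2, -1).
For λ=-4: (A-λI) row 1 is [-4, -4], so an eigenvector is (1, -1).
General solution: C_1e^(-6t)(2,-1) + C_2e^(-4t)(1,-1).

x(t) = 2C_1e^(-6t) + C_2e^(-4t), z(t) = -C_1e^(-6t) - C_2e^(-4t)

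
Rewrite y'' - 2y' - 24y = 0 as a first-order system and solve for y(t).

y(t) = K_1e^(6t) + K_2e^(-4t)

Let x_1 = y, x_2 = y'. Then x_1' = x_2 and x_2' = 24x_1 + 2x_2.
A = [[0,1],[24,2]]; det(A-λI) = λ^2 - 2λ - 24.
Eigenvalues λ = 6, -4 with eigenvectors (1,6), (1,-4).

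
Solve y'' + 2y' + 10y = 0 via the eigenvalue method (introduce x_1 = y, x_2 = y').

y(t) = c_1e^(-t)cos(3t) + c_2e^(-t)sin(3t)

Let x_1 = y, x_2 = y'. Then x_1' = x_2 and x_2' = -10x_1 - 2x_2.
A = [[0,1],[-10,-2]]; det(A-λI) = λ^2 + 2λ + 10.
Eigenvalues λ = -1 ± 3i.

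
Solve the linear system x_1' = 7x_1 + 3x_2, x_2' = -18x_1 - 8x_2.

x_1(t) = K_1e^(t) + K_2e^(-2t), x_2(t) = -2K_1e^(t) - 3K_2e^(-2t)

Coefficient matrix A = [[7, 3], [-18, -8]].
Characteristic polynomial det(A - λI) = λ^2 + λ - 2 = 0.
Eigenvalues λ = 1, -2.
For λ=1: (A-λI) row 1 is [6, 3], so an eigenvector is (1, -2).
For λ=-2: (A-λI) row 1 is [9, 3], so an eigenvector is (1, -3).
General solution: K_1e^(t)(1,-2) + K_2e^(-2t)(1,-3).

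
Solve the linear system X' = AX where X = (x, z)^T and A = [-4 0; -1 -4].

Coefficient matrix A = [[-4, 0], [-1, -4]].
Characteristic polynomial det(A - λI) = λ^2 + 8λ + 16 = 0.
Single eigenvalue λ = -4 with algebraic multiplicity 2.
Eigenvector v = (0,-1); generalized eigenvector w with (A-λI)w=v is (1,-3).
General solution: e^(-4t)[C_1·v + C_2·(t·v + w)].

x(t) = C_2e^(-4t), z(t) = -C_1e^(-4t) - C_2te^(-4t) - 3C_2e^(-4t)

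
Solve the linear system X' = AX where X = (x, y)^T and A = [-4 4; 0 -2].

Coefficient matrix A = [[-4, 4], [0, -2]].
Characteristic polynomial det(A - λI) = λ^2 + 6λ + 8 = 0.
Eigenvalues λ = -4, -2.
For λ=-4: (A-λI) row 1 is [0, 4], so an eigenvector is (-1, 0).
For λ=-2: (A-λI) row 1 is [-2, 4], so an eigenvector is (2, 1).
General solution: K_1e^(-4t)(-1,0) + K_2e^(-2t)(2,1).

x(t) = -K_1e^(-4t) + 2K_2e^(-2t), y(t) = K_2e^(-2t)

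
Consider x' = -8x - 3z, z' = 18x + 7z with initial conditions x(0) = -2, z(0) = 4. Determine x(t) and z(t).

Coefficient matrix A = [[-8, -3], [18, 7]].
Characteristic polynomial det(A - λI) = λ^2 + λ - 2 = 0.
Eigenvalues λ = -2, 1.
For λ=-2: (A-λI) row 1 is [-6, -3], so an eigenvector is (1, -2).
For λ=1: (A-λI) row 1 is [-9, -3], so an eigenvector is (1, -3).
General solution: c_1e^(-2t)(1,-2) + c_2e^(t)(1,-3).
Applying x(0)=-2, z(0)=4 gives c_1=-2, c_2=0.

x(t) = -2e^(-2t), z(t) = 4e^(-2t)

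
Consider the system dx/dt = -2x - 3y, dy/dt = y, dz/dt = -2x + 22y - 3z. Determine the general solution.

Coefficient matrix A = [[-2, -3, 0], [0, 1, 0], [-2, 22, -3]].
det(A - λI) = 0 gives eigenvalues λ = -2, 1, -3.
For λ=-2: eigenvector (1,0,-2).
For λ=1: eigenvector (-1,1,6).
For λ=-3: eigenvector (0,0,1).
General solution: c_1e^(-2t)(1,0,-2) + c_2e^(t)(-1,1,6) + c_3e^(-3t)(0,0,1).

x(t) = c_1e^(-2t) - c_2e^(t), y(t) = c_2e^(t), z(t) = -2c_1e^(-2t) + 6c_2e^(t) + c_3e^(-3t)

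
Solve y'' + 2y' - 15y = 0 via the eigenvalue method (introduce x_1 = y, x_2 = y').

y(t) = K_1e^(-5t) + K_2e^(3t)

Let x_1 = y, x_2 = y'. Then x_1' = x_2 and x_2' = 15x_1 - 2x_2.
A = [[0,1],[15,-2]]; det(A-λI) = λ^2 + 2λ - 15.
Eigenvalues λ = -5, 3 with eigenvectors (1,-5), (1,3).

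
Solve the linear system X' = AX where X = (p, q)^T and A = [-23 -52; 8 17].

p(t) = 3c_1e^(-3t)sin(4t) + 2c_1e^(-3t)cos(4t) + 2c_2e^(-3t)sin(4t) - 3c_2e^(-3t)cos(4t), q(t) = -c_1e^(-3t)sin(4t) - c_1e^(-3t)cos(4t) - c_2e^(-3t)sin(4t) + c_2e^(-3t)cos(4t)

Coefficient matrix A = [[-23, -52], [8, 17]].
Characteristic polynomial det(A - λI) = λ^2 + 6λ + 25 = 0.
Eigenvalues λ = -3 ± 4i (complex conjugate pair).
For λ=-3+4i: an eigenvector is (2,-1) - i(3,-1) = (2 - 3i, -1 + i).
A real fundamental pair from Re and Im of e^((-3+4i)t)v: X_1 = e^(-3t)(cos(4t)·(2,-1) + sin(4t)·(3,-1)), X_2 = e^(-3t)(sin(4t)·(2,-1) - cos(4t)·(3,-1)).
General solution: c_1X_1 + c_2X_2.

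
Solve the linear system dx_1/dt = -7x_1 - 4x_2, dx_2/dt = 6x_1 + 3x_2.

x_1(t) = -C_1e^(-3t) + 2C_2e^(-t), x_2(t) = C_1e^(-3t) - 3C_2e^(-t)

Coefficient matrix A = [[-7, -4], [6, 3]].
Characteristic polynomial det(A - λI) = λ^2 + 4λ + 3 = 0.
Eigenvalues λ = -3, -1.
For λ=-3: (A-λI) row 1 is [-4, -4], so an eigenvector is (-1, 1).
For λ=-1: (A-λI) row 1 is [-6, -4], so an eigenvector is (2, -3).
General solution: C_1e^(-3t)(-1,1) + C_2e^(-t)(2,-3).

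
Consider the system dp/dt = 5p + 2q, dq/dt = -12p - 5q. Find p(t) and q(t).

Coefficient matrix A = [[5, 2], [-12, -5]].
Characteristic polynomial det(A - λI) = λ^2 - 1 = 0.
Eigenvalues λ = -1, 1.
For λ=-1: (A-λI) row 1 is [6, 2], so an eigenvector is (-1, 3).
For λ=1: (A-λI) row 1 is [4, 2], so an eigenvector is (-1, 2).
General solution: c_1e^(-t)(-1,3) + c_2e^(t)(-1,2).

p(t) = -c_1e^(-t) - c_2e^(t), q(t) = 3c_1e^(-t) + 2c_2e^(t)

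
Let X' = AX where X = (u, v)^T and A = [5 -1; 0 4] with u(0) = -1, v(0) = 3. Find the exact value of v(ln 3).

243

A = [[5,-1],[0,4]]; eigenvalues λ = 4, 5.
Eigenvectors: (-1,-1) for λ=4, (1,0) for λ=5.
From the initial condition, c_1 = -3, c_2 = -4.
v(ln 3) = (-3)(3^4)(-1) + (-4)(3^5)(0) = 243.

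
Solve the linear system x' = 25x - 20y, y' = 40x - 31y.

Coefficient matrix A = [[25, -20], [40, -31]].
Characteristic polynomial det(A - λI) = λ^2 + 6λ + 25 = 0.
Eigenvalues λ = -3 ± 4i (complex conjugate pair).
For λ=-3+4i: an eigenvector is (-2,-3) - i(1,1) = (-2 - i, -3 - i).
A real fundamental pair from Re and Im of e^((-3+4i)t)v: X_1 = e^(-3t)(cos(4t)·(-2,-3) + sin(4t)·(1,1)), X_2 = e^(-3t)(sin(4t)·(-2,-3) - cos(4t)·(1,1)).
General solution: c_1X_1 + c_2X_2.

x(t) = c_1e^(-3t)sin(4t) - 2c_1e^(-3t)cos(4t) - 2c_2e^(-3t)sin(4t) - c_2e^(-3t)cos(4t), y(t) = c_1e^(-3t)sin(4t) - 3c_1e^(-3t)cos(4t) - 3c_2e^(-3t)sin(4t) - c_2e^(-3t)cos(4t)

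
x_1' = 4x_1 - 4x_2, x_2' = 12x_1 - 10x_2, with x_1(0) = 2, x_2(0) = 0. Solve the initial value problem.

Coefficient matrix A = [[4, -4], [12, -10]].
Characteristic polynomial det(A - λI) = λ^2 + 6λ + 8 = 0.
Eigenvalues λ = -4, -2.
For λ=-4: (A-λI) row 1 is [8, -4], so an eigenvector is (-1, -2).
For λ=-2: (A-λI) row 1 is [6, -4], so an eigenvector is (2, 3).
General solution: c_1e^(-4t)(-1,-2) + c_2e^(-2t)(2,3).
Applying x_1(0)=2, x_2(0)=0 gives c_1=6, c_2=4.

x_1(t) = 8e^(-2t) - 6e^(-4t), x_2(t) = 12e^(-2t) - 12e^(-4t)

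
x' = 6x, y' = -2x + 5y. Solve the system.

x(t) = C_2e^(6t), y(t) = C_1e^(5t) - 2C_2e^(6t)

Coefficient matrix A = [[6, 0], [-2, 5]].
Characteristic polynomial det(A - λI) = λ^2 - 11λ + 30 = 0.
Eigenvalues λ = 5, 6.
For λ=5: (A-λI) row 1 is [1, 0], so an eigenvector is (0, 1).
For λ=6: (A-λI) row 2 is [-2, -1], so an eigenvector is (1, -2).
General solution: C_1e^(5t)(0,1) + C_2e^(6t)(1,-2).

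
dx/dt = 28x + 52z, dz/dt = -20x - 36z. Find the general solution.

Coefficient matrix A = [[28, 52], [-20, -36]].
Characteristic polynomial det(A - λI) = λ^2 + 8λ + 32 = 0.
Eigenvalues λ = -4 ± 4i (complex conjugate pair).
For λ=-4+4i: an eigenvector is (2,-1) - i(3,-2) = (2 - 3i, -1 + 2i).
A real fundamental pair from Re and Im of e^((-4+4i)t)v: X_1 = e^(-4t)(cos(4t)·(2,-1) + sin(4t)·(3,-2)), X_2 = e^(-4t)(sin(4t)·(2,-1) - cos(4t)·(3,-2)).
General solution: c_1X_1 + c_2X_2.

x(t) = 3c_1e^(-4t)sin(4t) + 2c_1e^(-4t)cos(4t) + 2c_2e^(-4t)sin(4t) - 3c_2e^(-4t)cos(4t), z(t) = -2c_1e^(-4t)sin(4t) - c_1e^(-4t)cos(4t) - c_2e^(-4t)sin(4t) + 2c_2e^(-4t)cos(4t)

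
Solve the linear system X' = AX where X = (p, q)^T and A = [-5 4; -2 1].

Coefficient matrix A = [[-5, 4], [-2, 1]].
Characteristic polynomial det(A - λI) = λ^2 + 4λ + 3 = 0.
Eigenvalues λ = -1, -3.
For λ=-1: (A-λI) row 1 is [-4, 4], so an eigenvector is (-1, -1).
For λ=-3: (A-λI) row 1 is [-2, 4], so an eigenvector is (-2, -1).
General solution: c_1e^(-t)(-1,-1) + c_2e^(-3t)(-2,-1).

p(t) = -c_1e^(-t) - 2c_2e^(-3t), q(t) = -c_1e^(-t) - c_2e^(-3t)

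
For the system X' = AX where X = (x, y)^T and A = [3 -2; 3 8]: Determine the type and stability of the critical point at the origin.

unstable node

A = [[3,-2],[3,8]]; det(A-λI) = λ^2 - 11λ + 30.
λ = 5, 6: both positive.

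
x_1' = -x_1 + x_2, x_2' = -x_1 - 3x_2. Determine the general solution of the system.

x_1(t) = -K_1e^(-2t) - K_2te^(-2t) - K_2e^(-2t), x_2(t) = K_1e^(-2t) + K_2te^(-2t)

Coefficient matrix A = [[-1, 1], [-1, -3]].
Characteristic polynomial det(A - λI) = λ^2 + 4λ + 4 = 0.
Single eigenvalue λ = -2 with algebraic multiplicity 2.
Eigenvector v = (-1,1); generalized eigenvector w with (A-λI)w=v is (-1,0).
General solution: e^(-2t)[K_1·v + K_2·(t·v + w)].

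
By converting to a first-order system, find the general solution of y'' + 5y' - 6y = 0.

y(t) = c_1e^(t) + c_2e^(-6t)

Let x_1 = y, x_2 = y'. Then x_1' = x_2 and x_2' = 6x_1 - 5x_2.
A = [[0,1],[6,-5]]; det(A-λI) = λ^2 + 5λ - 6.
Eigenvalues λ = 1, -6 with eigenvectors (1,1), (1,-6).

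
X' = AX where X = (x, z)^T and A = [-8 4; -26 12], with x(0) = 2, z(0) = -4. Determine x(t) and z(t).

Coefficient matrix A = [[-8, 4], [-26, 12]].
Characteristic polynomial det(A - λI) = λ^2 - 4λ + 8 = 0.
Eigenvalues λ = 2 ± 2i (complex conjugate pair).
For λ=2+2i: an eigenvector is (1,3) - i(1,2) = (1 - i, 3 - 2i).
A real fundamental pair from Re and Im of e^((2+2i)t)v: X_1 = e^(2t)(cos(2t)·(1,3) + sin(2t)·(1,2)), X_2 = e^(2t)(sin(2t)·(1,3) - cos(2t)·(1,2)).
General solution: K_1X_1 + K_2X_2.
Applying x(0)=2, z(0)=-4 gives K_1=-8, K_2=-10.

x(t) = -18e^(2t)sin(2t) + 2e^(2t)cos(2t), z(t) = -46e^(2t)sin(2t) - 4e^(2t)cos(2t)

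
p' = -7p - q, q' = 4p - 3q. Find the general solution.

Coefficient matrix A = [[-7, -1], [4, -3]].
Characteristic polynomial det(A - λI) = λ^2 + 10λ + 25 = 0.
Single eigenvalue λ = -5 with algebraic multiplicity 2.
Eigenvector v = (1,-2); generalized eigenvector w with (A-λI)w=v is (-2,3).
General solution: e^(-5t)[K_1·v + K_2·(t·v + w)].

p(t) = K_1e^(-5t) + K_2te^(-5t) - 2K_2e^(-5t), q(t) = -2K_1e^(-5t) - 2K_2te^(-5t) + 3K_2e^(-5t)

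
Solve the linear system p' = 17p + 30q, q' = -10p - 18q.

Coefficient matrix A = [[17, 30], [-10, -18]].
Characteristic polynomial det(A - λI) = λ^2 + λ - 6 = 0.
Eigenvalues λ = -3, 2.
For λ=-3: (A-λI) row 1 is [20, 30], so an eigenvector is (-3, 2).
For λ=2: (A-λI) row 1 is [15, 30], so an eigenvector is (2, -1).
General solution: C_1e^(-3t)(-3,2) + C_2e^(2t)(2,-1).

p(t) = -3C_1e^(-3t) + 2C_2e^(2t), q(t) = 2C_1e^(-3t) - C_2e^(2t)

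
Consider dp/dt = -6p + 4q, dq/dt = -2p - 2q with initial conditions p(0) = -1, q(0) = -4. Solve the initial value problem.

Coefficient matrix A = [[-6, 4], [-2, -2]].
Characteristic polynomial det(A - λI) = λ^2 + 8λ + 20 = 0.
Eigenvalues λ = -4 ± 2i (complex conjugate pair).
For λ=-4+2i: an eigenvector is (-1,0) - i(1,1) = (-1 - i, 0 - i).
A real fundamental pair from Re and Im of e^((-4+2i)t)v: X_1 = e^(-4t)(cos(2t)·(-1,0) + sin(2t)·(1,1)), X_2 = e^(-4t)(sin(2t)·(-1,0) - cos(2t)·(1,1)).
General solution: c_1X_1 + c_2X_2.
Applying p(0)=-1, q(0)=-4 gives c_1=-3, c_2=4.

p(t) = -7e^(-4t)sin(2t) - e^(-4t)cos(2t), q(t) = -3e^(-4t)sin(2t) - 4e^(-4t)cos(2t)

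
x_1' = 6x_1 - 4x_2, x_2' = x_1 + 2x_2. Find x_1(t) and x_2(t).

x_1(t) = 2C_1e^(4t) + 2C_2te^(4t) + 3C_2e^(4t), x_2(t) = C_1e^(4t) + C_2te^(4t) + C_2e^(4t)

Coefficient matrix A = [[6, -4], [1, 2]].
Characteristic polynomial det(A - λI) = λ^2 - 8λ + 16 = 0.
Single eigenvalue λ = 4 with algebraic multiplicity 2.
Eigenvector v = (2,1); generalized eigenvector w with (A-λI)w=v is (3,1).
General solution: e^(4t)[C_1·v + C_2·(t·v + w)].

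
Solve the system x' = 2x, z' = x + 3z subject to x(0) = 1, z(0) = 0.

x(t) = e^(2t), z(t) = e^(3t) - e^(2t)

Coefficient matrix A = [[2, 0], [1, 3]].
Characteristic polynomial det(A - λI) = λ^2 - 5λ + 6 = 0.
Eigenvalues λ = 3, 2.
For λ=3: (A-λI) row 1 is [-1, 0], so an eigenvector is (0, 1).
For λ=2: (A-λI) row 2 is [1, 1], so an eigenvector is (-1, 1).
General solution: C_1e^(3t)(0,1) + C_2e^(2t)(-1,1).
Applying x(0)=1, z(0)=0 gives C_1=1, C_2=-1.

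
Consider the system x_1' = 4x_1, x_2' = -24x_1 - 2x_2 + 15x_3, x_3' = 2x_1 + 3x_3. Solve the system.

x_1(t) = c_3e^(4t), x_2(t) = 3c_1e^(3t) + c_2e^(-2t) + c_3e^(4t), x_3(t) = c_1e^(3t) + 2c_3e^(4t)

Coefficient matrix A = [[4, 0, 0], [-24, -2, 15], [2, 0, 3]].
det(A - λI) = 0 gives eigenvalues λ = 3, -2, 4.
For λ=3: eigenvector (0,3,1).
For λ=-2: eigenvector (0,1,0).
For λ=4: eigenvector (1,1,2).
General solution: c_1e^(3t)(0,3,1) + c_2e^(-2t)(0,1,0) + c_3e^(4t)(1,1,2).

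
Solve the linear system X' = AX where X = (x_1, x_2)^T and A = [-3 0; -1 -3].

x_1(t) = C_2e^(-3t), x_2(t) = -C_1e^(-3t) - C_2te^(-3t) - 2C_2e^(-3t)

Coefficient matrix A = [[-3, 0], [-1, -3]].
Characteristic polynomial det(A - λI) = λ^2 + 6λ + 9 = 0.
Single eigenvalue λ = -3 with algebraic multiplicity 2.
Eigenvector v = (0,-1); generalized eigenvector w with (A-λI)w=v is (1,-2).
General solution: e^(-3t)[C_1·v + C_2·(t·v + w)].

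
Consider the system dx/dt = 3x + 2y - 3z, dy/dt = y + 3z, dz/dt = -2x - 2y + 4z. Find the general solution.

x(t) = -2c_1e^(3t) + c_2e^(t) - c_3e^(4t), y(t) = 3c_1e^(3t) - c_2e^(t) + c_3e^(4t), z(t) = 2c_1e^(3t) + c_3e^(4t)

Coefficient matrix A = [[3, 2, -3], [0, 1, 3], [-2, -2, 4]].
det(A - λI) = 0 gives eigenvalues λ = 3, 1, 4.
For λ=3: eigenvector (-2,3,2).
For λ=1: eigenvector (1,-1,0).
For λ=4: eigenvector (-1,1,1).
General solution: c_1e^(3t)(-2,3,2) + c_2e^(t)(1,-1,0) + c_3e^(4t)(-1,1,1).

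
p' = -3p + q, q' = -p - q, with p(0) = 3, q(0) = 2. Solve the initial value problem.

Coefficient matrix A = [[-3, 1], [-1, -1]].
Characteristic polynomial det(A - λI) = λ^2 + 4λ + 4 = 0.
Single eigenvalue λ = -2 with algebraic multiplicity 2.
Eigenvector v = (1,1); generalized eigenvector w with (A-λI)w=v is (2,3).
General solution: e^(-2t)[K_1·v + K_2·(t·v + w)].
Applying p(0)=3, q(0)=2 gives K_1=5, K_2=-1.

p(t) = -te^(-2t) + 3e^(-2t), q(t) = -te^(-2t) + 2e^(-2t)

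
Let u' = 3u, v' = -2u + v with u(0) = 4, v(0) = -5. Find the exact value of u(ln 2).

A = [[3,0],[-2,1]]; eigenvalues λ = 3, 1.
Eigenvectors: (1,-1) for λ=3, (0,1) for λ=1.
From the initial condition, c_1 = 4, c_2 = -1.
u(ln 2) = (4)(2^3)(1) + (-1)(2^1)(0) = 32.

32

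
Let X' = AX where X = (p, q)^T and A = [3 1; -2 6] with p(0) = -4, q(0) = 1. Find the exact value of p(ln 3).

486

A = [[3,1],[-2,6]]; eigenvalues λ = 4, 5.
Eigenvectors: (1,1) for λ=4, (1,2) for λ=5.
From the initial condition, c_1 = -9, c_2 = 5.
p(ln 3) = (-9)(3^4)(1) + (5)(3^5)(1) = 486.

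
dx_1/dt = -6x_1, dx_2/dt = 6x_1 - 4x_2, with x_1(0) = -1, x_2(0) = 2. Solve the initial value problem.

Coefficient matrix A = [[-6, 0], [6, -4]].
Characteristic polynomial det(A - λI) = λ^2 + 10λ + 24 = 0.
Eigenvalues λ = -4, -6.
For λ=-4: (A-λI) row 1 is [-2, 0], so an eigenvector is (0, -1).
For λ=-6: (A-λI) row 2 is [6, 2], so an eigenvector is (-1, 3).
General solution: C_1e^(-4t)(0,-1) + C_2e^(-6t)(-1,3).
Applying x_1(0)=-1, x_2(0)=2 gives C_1=1, C_2=1.

x_1(t) = -e^(-6t), x_2(t) = -e^(-4t) + 3e^(-6t)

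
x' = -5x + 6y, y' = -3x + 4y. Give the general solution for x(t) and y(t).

x(t) = 2C_1e^(-2t) + C_2e^(t), y(t) = C_1e^(-2t) + C_2e^(t)

Coefficient matrix A = [[-5, 6], [-3, 4]].
Characteristic polynomial det(A - λI) = λ^2 + λ - 2 = 0.
Eigenvalues λ = -2, 1.
For λ=-2: (A-λI) row 1 is [-3, 6], so an eigenvector is (2, 1).
For λ=1: (A-λI) row 1 is [-6, 6], so an eigenvector is (1, 1).
General solution: C_1e^(-2t)(2,1) + C_2e^(t)(1,1).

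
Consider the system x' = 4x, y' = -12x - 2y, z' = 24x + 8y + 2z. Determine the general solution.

Coefficient matrix A = [[4, 0, 0], [-12, -2, 0], [24, 8, 2]].
det(A - λI) = 0 gives eigenvalues λ = 4, -2, 2.
For λ=4: eigenvector (1,-2,4).
For λ=-2: eigenvector (0,1,-2).
For λ=2: eigenvector (0,0,1).
General solution: K_1e^(4t)(1,-2,4) + K_2e^(-2t)(0,1,-2) + K_3e^(2t)(0,0,1).

x(t) = K_1e^(4t), y(t) = -2K_1e^(4t) + K_2e^(-2t), z(t) = 4K_1e^(4t) - 2K_2e^(-2t) + K_3e^(2t)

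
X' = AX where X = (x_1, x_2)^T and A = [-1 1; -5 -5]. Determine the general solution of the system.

x_1(t) = -c_1e^(-3t)sin(t) + c_2e^(-3t)cos(t), x_2(t) = 2c_1e^(-3t)sin(t) - c_1e^(-3t)cos(t) - c_2e^(-3t)sin(t) - 2c_2e^(-3t)cos(t)

Coefficient matrix A = [[-1, 1], [-5, -5]].
Characteristic polynomial det(A - λI) = λ^2 + 6λ + 10 = 0.
Eigenvalues λ = -3 ± i (complex conjugate pair).
For λ=-3+i: an eigenvector is (0,-1) - i(-1,2) = (0 + i, -1 - 2i).
A real fundamental pair from Re and Im of e^((-3+i)t)v: X_1 = e^(-3t)(cos(t)·(0,-1) + sin(t)·(-1,2)), X_2 = e^(-3t)(sin(t)·(0,-1) - cos(t)·(-1,2)).
General solution: c_1X_1 + c_2X_2.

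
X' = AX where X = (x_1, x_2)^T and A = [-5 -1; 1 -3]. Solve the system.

Coefficient matrix A = [[-5, -1], [1, -3]].
Characteristic polynomial det(A - λI) = λ^2 + 8λ + 16 = 0.
Single eigenvalue λ = -4 with algebraic multiplicity 2.
Eigenvector v = (1,-1); generalized eigenvector w with (A-λI)w=v is (-3,2).
General solution: e^(-4t)[K_1·v + K_2·(t·v + w)].

x_1(t) = K_1e^(-4t) + K_2te^(-4t) - 3K_2e^(-4t), x_2(t) = -K_1e^(-4t) - K_2te^(-4t) + 2K_2e^(-4t)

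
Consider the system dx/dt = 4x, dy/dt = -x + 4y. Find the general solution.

x(t) = -C_2e^(4t), y(t) = C_1e^(4t) + C_2te^(4t) + 3C_2e^(4t)

Coefficient matrix A = [[4, 0], [-1, 4]].
Characteristic polynomial det(A - λI) = λ^2 - 8λ + 16 = 0.
Single eigenvalue λ = 4 with algebraic multiplicity 2.
Eigenvector v = (0,1); generalized eigenvector w with (A-λI)w=v is (-1,3).
General solution: e^(4t)[C_1·v + C_2·(t·v + w)].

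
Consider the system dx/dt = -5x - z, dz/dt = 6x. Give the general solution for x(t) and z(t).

Coefficient matrix A = [[-5, -1], [6, 0]].
Characteristic polynomial det(A - λI) = λ^2 + 5λ + 6 = 0.
Eigenvalues λ = -2, -3.
For λ=-2: (A-λI) row 1 is [-3, -1], so an eigenvector is (1, -3).
For λ=-3: (A-λI) row 1 is [-2, -1], so an eigenvector is (-1, 2).
General solution: K_1e^(-2t)(1,-3) + K_2e^(-3t)(-1,2).

x(t) = K_1e^(-2t) - K_2e^(-3t), z(t) = -3K_1e^(-2t) + 2K_2e^(-3t)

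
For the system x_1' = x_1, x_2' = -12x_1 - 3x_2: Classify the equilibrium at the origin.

saddle

A = [[1,0],[-12,-3]]; det(A-λI) = λ^2 + 2λ - 3.
λ = 1, -3: opposite signs.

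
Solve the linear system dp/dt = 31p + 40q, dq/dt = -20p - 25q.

p(t) = -3c_1e^(3t)sin(4t) + c_1e^(3t)cos(4t) + c_2e^(3t)sin(4t) + 3c_2e^(3t)cos(4t), q(t) = 2c_1e^(3t)sin(4t) - c_1e^(3t)cos(4t) - c_2e^(3t)sin(4t) - 2c_2e^(3t)cos(4t)

Coefficient matrix A = [[31, 40], [-20, -25]].
Characteristic polynomial det(A - λI) = λ^2 - 6λ + 25 = 0.
Eigenvalues λ = 3 ± 4i (complex conjugate pair).
For λ=3+4i: an eigenvector is (1,-1) - i(-3,2) = (1 + 3i, -1 - 2i).
A real fundamental pair from Re and Im of e^((3+4i)t)v: X_1 = e^(3t)(cos(4t)·(1,-1) + sin(4t)·(-3,2)), X_2 = e^(3t)(sin(4t)·(1,-1) - cos(4t)·(-3,2)).
General solution: c_1X_1 + c_2X_2.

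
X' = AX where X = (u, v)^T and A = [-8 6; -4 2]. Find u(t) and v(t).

u(t) = 3C_1e^(-4t) + C_2e^(-2t), v(t) = 2C_1e^(-4t) + C_2e^(-2t)

Coefficient matrix A = [[-8, 6], [-4, 2]].
Characteristic polynomial det(A - λI) = λ^2 + 6λ + 8 = 0.
Eigenvalues λ = -4, -2.
For λ=-4: (A-λI) row 1 is [-4, 6], so an eigenvector is (3, 2).
For λ=-2: (A-λI) row 1 is [-6, 6], so an eigenvector is (1, 1).
General solution: C_1e^(-4t)(3,2) + C_2e^(-2t)(1,1).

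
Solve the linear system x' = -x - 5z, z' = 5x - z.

x(t) = C_1e^(-t)sin(5t) - C_2e^(-t)cos(5t), z(t) = -C_1e^(-t)cos(5t) - C_2e^(-t)sin(5t)

Coefficient matrix A = [[-1, -5], [5, -1]].
Characteristic polynomial det(A - λI) = λ^2 + 2λ + 26 = 0.
Eigenvalues λ = -1 ± 5i (complex conjugate pair).
For λ=-1+5i: an eigenvector is (0,-1) - i(1,0) = (0 - i, -1).
A real fundamental pair from Re and Im of e^((-1+5i)t)v: X_1 = e^(-t)(cos(5t)·(0,-1) + sin(5t)·(1,0)), X_2 = e^(-t)(sin(5t)·(0,-1) - cos(5t)·(1,0)).
General solution: C_1X_1 + C_2X_2.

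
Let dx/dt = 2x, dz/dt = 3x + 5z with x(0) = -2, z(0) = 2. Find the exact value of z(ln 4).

A = [[2,0],[3,5]]; eigenvalues λ = 2, 5.
Eigenvectors: (-1,1) for λ=2, (0,1) for λ=5.
From the initial condition, c_1 = 2, c_2 = 0.
z(ln 4) = (2)(4^2)(1) + (0)(4^5)(1) = 32.

32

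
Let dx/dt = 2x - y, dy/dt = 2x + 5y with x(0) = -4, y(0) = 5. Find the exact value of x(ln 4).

-448

A = [[2,-1],[2,5]]; eigenvalues λ = 4, 3.
Eigenvectors: (1,-2) for λ=4, (1,-1) for λ=3.
From the initial condition, c_1 = -1, c_2 = -3.
x(ln 4) = (-1)(4^4)(1) + (-3)(4^3)(1) = -448.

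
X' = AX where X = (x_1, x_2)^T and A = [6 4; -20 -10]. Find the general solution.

Coefficient matrix A = [[6, 4], [-20, -10]].
Characteristic polynomial det(A - λI) = λ^2 + 4λ + 20 = 0.
Eigenvalues λ = -2 ± 4i (complex conjugate pair).
For λ=-2+4i: an eigenvector is (0,-1) - i(-1,2) = (0 + i, -1 - 2i).
A real fundamental pair from Re and Im of e^((-2+4i)t)v: X_1 = e^(-2t)(cos(4t)·(0,-1) + sin(4t)·(-1,2)), X_2 = e^(-2t)(sin(4t)·(0,-1) - cos(4t)·(-1,2)).
General solution: c_1X_1 + c_2X_2.

x_1(t) = -c_1e^(-2t)sin(4t) + c_2e^(-2t)cos(4t), x_2(t) = 2c_1e^(-2t)sin(4t) - c_1e^(-2t)cos(4t) - c_2e^(-2t)sin(4t) - 2c_2e^(-2t)cos(4t)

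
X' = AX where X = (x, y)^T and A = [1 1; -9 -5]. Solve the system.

Coefficient matrix A = [[1, 1], [-9, -5]].
Characteristic polynomial det(A - λI) = λ^2 + 4λ + 4 = 0.
Single eigenvalue λ = -2 with algebraic multiplicity 2.
Eigenvector v = (1,-3); generalized eigenvector w with (A-λI)w=v is (0,1).
General solution: e^(-2t)[K_1·v + K_2·(t·v + w)].

x(t) = K_1e^(-2t) + K_2te^(-2t), y(t) = -3K_1e^(-2t) - 3K_2te^(-2t) + K_2e^(-2t)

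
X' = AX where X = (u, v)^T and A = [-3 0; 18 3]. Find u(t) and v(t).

Coefficient matrix A = [[-3, 0], [18, 3]].
Characteristic polynomial det(A - λI) = λ^2 - 9 = 0.
Eigenvalues λ = 3, -3.
For λ=3: (A-λI) row 1 is [-6, 0], so an eigenvector is (0, -1).
For λ=-3: (A-λI) row 2 is [18, 6], so an eigenvector is (-1, 3).
General solution: K_1e^(3t)(0,-1) + K_2e^(-3t)(-1,3).

u(t) = -K_2e^(-3t), v(t) = -K_1e^(3t) + 3K_2e^(-3t)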